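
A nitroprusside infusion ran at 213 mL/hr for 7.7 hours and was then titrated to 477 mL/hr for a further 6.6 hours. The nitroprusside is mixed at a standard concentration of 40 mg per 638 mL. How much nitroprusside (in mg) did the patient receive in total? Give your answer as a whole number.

300 mg

Concentration = 40 mg ÷ 638 mL = 0.06269592 mg/mL
Stage 1: 213 mL/hr × 7.7 hr = 1640.1 mL → 1640.1 mL × 0.06269592 mg/mL = 102.8276 mg
Stage 2: 477 mL/hr × 6.6 hr = 3148.2 mL → 3148.2 mL × 0.06269592 mg/mL = 197.3793 mg
Total = 102.8276 + 197.3793 = 300.2069 mg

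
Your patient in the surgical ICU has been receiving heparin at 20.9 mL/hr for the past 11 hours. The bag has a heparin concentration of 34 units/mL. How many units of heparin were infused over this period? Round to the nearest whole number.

Drug rate = 20.9 mL/hr × 34 units/mL = 710.6 units/hr
Total = 710.6 units/hr × 11 hr = 7816.6 units

7817 units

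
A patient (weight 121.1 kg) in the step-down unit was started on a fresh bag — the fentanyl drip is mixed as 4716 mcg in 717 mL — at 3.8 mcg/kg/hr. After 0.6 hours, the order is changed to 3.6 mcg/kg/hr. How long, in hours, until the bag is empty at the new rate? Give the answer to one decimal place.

10.2 hours

Initial rate:
Dose = 3.8 mcg/kg/hr × 121.1 kg = 460.18 mcg/hr
Concentration = 4716 mcg ÷ 717 mL = 6.577406 mcg/mL
Rate = 460.18 mcg/hr ÷ 6.577406 mcg/mL = 69.96375 mL/hr
Volume infused so far = 69.96375 mL/hr × 0.6 hr = 41.97825 mL
Volume remaining = 717 − 41.97825 = 675.0217 mL
New rate:
Dose = 3.6 mcg/kg/hr × 121.1 kg = 435.96 mcg/hr
Rate = 435.96 mcg/hr ÷ 6.577406 mcg/mL = 66.28145 mL/hr
Time remaining = 675.0217 mL ÷ 66.28145 mL/hr = 10.18417 hr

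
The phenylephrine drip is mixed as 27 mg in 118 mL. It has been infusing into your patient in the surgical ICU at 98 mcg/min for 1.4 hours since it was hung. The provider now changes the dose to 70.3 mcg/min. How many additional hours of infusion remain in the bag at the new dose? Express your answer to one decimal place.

4.4 hours

Initial rate:
98 mcg/min × 60 min/hr = 5880 mcg/hr
Concentration = 27 mg ÷ 118 mL = 0.2288136 mg/mL = 228.8136 mcg/mL
Rate = 5880 mcg/hr ÷ 228.8136 mcg/mL = 25.69778 mL/hr
Volume infused so far = 25.69778 mL/hr × 1.4 hr = 35.97689 mL
Volume remaining = 118 − 35.97689 = 82.02311 mL
New rate:
70.3 mcg/min × 60 min/hr = 4218 mcg/hr
Rate = 4218 mcg/hr ÷ 228.8136 mcg/mL = 18.43422 mL/hr
Time remaining = 82.02311 mL ÷ 18.43422 mL/hr = 4.449502 hr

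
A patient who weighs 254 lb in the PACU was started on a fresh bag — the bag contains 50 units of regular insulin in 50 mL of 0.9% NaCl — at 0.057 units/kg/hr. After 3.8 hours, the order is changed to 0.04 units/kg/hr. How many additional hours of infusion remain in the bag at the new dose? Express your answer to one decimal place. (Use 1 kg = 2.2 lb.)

Initial rate:
Weight = 254 lb ÷ 2.2 lb/kg = 115.4545 kg
Dose = 0.057 units/kg/hr × 115.4545 kg = 6.580909 units/hr
Concentration = 50 units ÷ 50 mL = 1 units/mL
Rate = 6.580909 units/hr ÷ 1 units/mL = 6.580909 mL/hr
Volume infused so far = 6.580909 mL/hr × 3.8 hr = 25.00745 mL
Volume remaining = 50 − 25.00745 = 24.99255 mL
New rate:
Dose = 0.04 units/kg/hr × 115.4545 kg = 4.618182 units/hr
Rate = 4.618182 units/hr ÷ 1 units/mL = 4.618182 mL/hr
Time remaining = 24.99255 mL ÷ 4.618182 mL/hr = 5.411772 hr

5.4 hours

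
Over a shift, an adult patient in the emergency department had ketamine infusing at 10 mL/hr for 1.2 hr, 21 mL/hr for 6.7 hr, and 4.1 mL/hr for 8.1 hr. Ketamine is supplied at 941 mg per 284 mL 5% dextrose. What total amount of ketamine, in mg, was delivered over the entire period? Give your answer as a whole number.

616 mg

Concentration = 941 mg ÷ 284 mL = 3.31338 mg/mL
Stage 1: 10 mL/hr × 1.2 hr = 12 mL → 12 mL × 3.31338 mg/mL = 39.76056 mg
Stage 2: 21 mL/hr × 6.7 hr = 140.7 mL → 140.7 mL × 3.31338 mg/mL = 466.1926 mg
Stage 3: 4.1 mL/hr × 8.1 hr = 33.21 mL → 33.21 mL × 3.31338 mg/mL = 110.0374 mg
Total = 39.76056 + 466.1926 + 110.0374 = 615.9905 mg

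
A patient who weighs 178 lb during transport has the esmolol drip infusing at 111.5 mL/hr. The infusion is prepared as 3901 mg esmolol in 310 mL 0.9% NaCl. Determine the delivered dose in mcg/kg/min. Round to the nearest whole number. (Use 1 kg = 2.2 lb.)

289 mcg/kg/min

Weight = 178 lb ÷ 2.2 lb/kg = 80.90909 kg
Concentration = 3901 mg ÷ 310 mL = 12.58387 mg/mL = 12583.87 mcg/mL
Drug rate = 111.5 mL/hr × 12583.87 mcg/mL = 1403102 mcg/hr
1403102 mcg/hr ÷ 60 min/hr = 23385.03 mcg/min
23385.03 mcg/min ÷ 80.90909 kg = 289.0284 mcg/kg/min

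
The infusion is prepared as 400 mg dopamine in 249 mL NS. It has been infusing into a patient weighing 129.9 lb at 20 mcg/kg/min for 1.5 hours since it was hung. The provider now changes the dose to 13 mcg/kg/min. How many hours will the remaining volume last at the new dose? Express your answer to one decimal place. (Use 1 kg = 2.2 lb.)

6.4 hours

Initial rate:
Weight = 129.9 lb ÷ 2.2 lb/kg = 59.04545 kg
Dose = 20 mcg/kg/min × 59.04545 kg = 1180.909 mcg/min
1180.909 mcg/min × 60 min/hr = 70854.55 mcg/hr
Concentration = 400 mg ÷ 249 mL = 1.606426 mg/mL = 1606.426 mcg/mL
Rate = 70854.55 mcg/hr ÷ 1606.426 mcg/mL = 44.10695 mL/hr
Volume infused so far = 44.10695 mL/hr × 1.5 hr = 66.16043 mL
Volume remaining = 249 − 66.16043 = 182.8396 mL
New rate:
Dose = 13 mcg/kg/min × 59.04545 kg = 767.5909 mcg/min
767.5909 mcg/min × 60 min/hr = 46055.45 mcg/hr
Rate = 46055.45 mcg/hr ÷ 1606.426 mcg/mL = 28.66952 mL/hr
Time remaining = 182.8396 mL ÷ 28.66952 mL/hr = 6.37749 hr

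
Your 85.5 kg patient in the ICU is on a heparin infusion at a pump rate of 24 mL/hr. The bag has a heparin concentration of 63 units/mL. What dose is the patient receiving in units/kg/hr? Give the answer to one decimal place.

Drug rate = 24 mL/hr × 63 units/mL = 1512 units/hr
1512 units/hr ÷ 85.5 kg = 17.68421 units/kg/hr

17.7 units/kg/hr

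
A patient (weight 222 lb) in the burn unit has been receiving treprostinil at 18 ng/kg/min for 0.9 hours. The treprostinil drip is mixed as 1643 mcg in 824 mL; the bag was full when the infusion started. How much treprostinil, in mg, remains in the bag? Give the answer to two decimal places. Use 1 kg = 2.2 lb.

1.54 mg

Weight = 222 lb ÷ 2.2 lb/kg = 100.9091 kg
Dose = 18 ng/kg/min × 100.9091 kg = 1816.364 ng/min
1816.364 ng/min × 60 min/hr = 108981.8 ng/hr
Concentration = 1643 mcg ÷ 824 mL = 1.993932 mcg/mL = 1993.932 ng/mL
Rate = 108981.8 ng/hr ÷ 1993.932 ng/mL = 54.65674 mL/hr
Volume infused = 54.65674 mL/hr × 0.9 hr = 49.19106 mL
Volume remaining = 824 − 49.19106 = 774.8089 mL
Drug remaining = 774.8089 mL × 1993.932 ng/mL = 1544916 ng = 1.544916 mg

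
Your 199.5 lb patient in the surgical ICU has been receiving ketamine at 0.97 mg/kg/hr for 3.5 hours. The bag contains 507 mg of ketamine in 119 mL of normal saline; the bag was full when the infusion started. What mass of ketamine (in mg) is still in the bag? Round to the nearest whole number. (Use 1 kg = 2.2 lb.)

Weight = 199.5 lb ÷ 2.2 lb/kg = 90.68182 kg
Dose = 0.97 mg/kg/hr × 90.68182 kg = 87.96136 mg/hr
Concentration = 507 mg ÷ 119 mL = 4.260504 mg/mL
Rate = 87.96136 mg/hr ÷ 4.260504 mg/mL = 20.64576 mL/hr
Volume infused = 20.64576 mL/hr × 3.5 hr = 72.26017 mL
Volume remaining = 119 − 72.26017 = 46.73983 mL
Drug remaining = 46.73983 mL × 4.260504 mg/mL = 199.1352 mg

199 mg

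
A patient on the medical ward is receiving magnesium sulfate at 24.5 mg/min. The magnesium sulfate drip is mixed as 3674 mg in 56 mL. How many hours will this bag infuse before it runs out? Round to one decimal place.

24.5 mg/min × 60 min/hr = 1470 mg/hr
Concentration = 3674 mg ÷ 56 mL = 65.60714 mg/mL
Rate = 1470 mg/hr ÷ 65.60714 mg/mL = 22.4061 mL/hr
Duration = 56 mL ÷ 22.4061 mL/hr = 2.49932 hr

2.5 hours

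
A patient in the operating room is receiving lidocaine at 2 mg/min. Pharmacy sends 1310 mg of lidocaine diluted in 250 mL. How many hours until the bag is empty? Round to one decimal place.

10.9 hours

2 mg/min × 60 min/hr = 120 mg/hr
Concentration = 1310 mg ÷ 250 mL = 5.24 mg/mL
Rate = 120 mg/hr ÷ 5.24 mg/mL = 22.90076 mL/hr
Duration = 250 mL ÷ 22.90076 mL/hr = 10.91667 hr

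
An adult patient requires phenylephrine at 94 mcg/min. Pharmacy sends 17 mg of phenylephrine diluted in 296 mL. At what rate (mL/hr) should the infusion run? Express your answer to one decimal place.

98.2 mL/hr

94 mcg/min × 60 min/hr = 5640 mcg/hr
Concentration = 17 mg ÷ 296 mL = 0.05743243 mg/mL = 57.43243 mcg/mL
Rate = 5640 mcg/hr ÷ 57.43243 mcg/mL = 98.20235 mL/hr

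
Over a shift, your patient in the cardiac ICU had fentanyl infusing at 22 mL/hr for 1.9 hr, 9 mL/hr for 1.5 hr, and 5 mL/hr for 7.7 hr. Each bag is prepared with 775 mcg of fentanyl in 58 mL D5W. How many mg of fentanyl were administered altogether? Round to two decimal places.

1.25 mg

Concentration = 775 mcg ÷ 58 mL = 13.36207 mcg/mL
Stage 1: 22 mL/hr × 1.9 hr = 41.8 mL → 41.8 mL × 13.36207 mcg/mL = 558.5345 mcg
Stage 2: 9 mL/hr × 1.5 hr = 13.5 mL → 13.5 mL × 13.36207 mcg/mL = 180.3879 mcg
Stage 3: 5 mL/hr × 7.7 hr = 38.5 mL → 38.5 mL × 13.36207 mcg/mL = 514.4397 mcg
Total = 558.5345 + 180.3879 + 514.4397 = 1253.362 mcg = 1.253362 mg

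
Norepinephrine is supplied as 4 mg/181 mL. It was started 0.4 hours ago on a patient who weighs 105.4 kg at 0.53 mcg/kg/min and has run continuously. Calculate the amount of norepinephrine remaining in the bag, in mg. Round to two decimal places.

Dose = 0.53 mcg/kg/min × 105.4 kg = 55.862 mcg/min
55.862 mcg/min × 60 min/hr = 3351.72 mcg/hr
Concentration = 4 mg ÷ 181 mL = 0.02209945 mg/mL = 22.09945 mcg/mL
Rate = 3351.72 mcg/hr ÷ 22.09945 mcg/mL = 151.6653 mL/hr
Volume infused = 151.6653 mL/hr × 0.4 hr = 60.66613 mL
Volume remaining = 181 − 60.66613 = 120.3339 mL
Drug remaining = 120.3339 mL × 22.09945 mcg/mL = 2659.312 mcg = 2.659312 mg

2.66 mg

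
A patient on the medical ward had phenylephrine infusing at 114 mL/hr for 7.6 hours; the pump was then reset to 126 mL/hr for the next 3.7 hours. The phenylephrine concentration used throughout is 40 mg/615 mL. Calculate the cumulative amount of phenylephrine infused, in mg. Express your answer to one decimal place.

86.7 mg

Concentration = 40 mg ÷ 615 mL = 0.06504065 mg/mL
Stage 1: 114 mL/hr × 7.6 hr = 866.4 mL → 866.4 mL × 0.06504065 mg/mL = 56.35122 mg
Stage 2: 126 mL/hr × 3.7 hr = 466.2 mL → 466.2 mL × 0.06504065 mg/mL = 30.32195 mg
Total = 56.35122 + 30.32195 = 86.67317 mg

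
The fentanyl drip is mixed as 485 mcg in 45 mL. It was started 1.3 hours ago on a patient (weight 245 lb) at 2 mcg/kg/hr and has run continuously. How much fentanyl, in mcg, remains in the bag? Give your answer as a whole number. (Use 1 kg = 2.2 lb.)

Weight = 245 lb ÷ 2.2 lb/kg = 111.3636 kg
Dose = 2 mcg/kg/hr × 111.3636 kg = 222.7273 mcg/hr
Concentration = 485 mcg ÷ 45 mL = 10.77778 mcg/mL
Rate = 222.7273 mcg/hr ÷ 10.77778 mcg/mL = 20.66542 mL/hr
Volume infused = 20.66542 mL/hr × 1.3 hr = 26.86504 mL
Volume remaining = 45 − 26.86504 = 18.13496 mL
Drug remaining = 18.13496 mL × 10.77778 mcg/mL = 195.4545 mcg

195 mcg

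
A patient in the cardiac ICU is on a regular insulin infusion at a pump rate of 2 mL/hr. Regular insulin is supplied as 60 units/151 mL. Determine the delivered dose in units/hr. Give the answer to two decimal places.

0.79 units/hr

Concentration = 60 units ÷ 151 mL = 0.397351 units/mL
Drug rate = 2 mL/hr × 0.397351 units/mL = 0.794702 units/hr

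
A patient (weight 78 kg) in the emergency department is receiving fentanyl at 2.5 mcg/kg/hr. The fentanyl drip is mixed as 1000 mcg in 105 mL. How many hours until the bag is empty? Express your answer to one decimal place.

5.1 hours

Dose = 2.5 mcg/kg/hr × 78 kg = 195 mcg/hr
Concentration = 1000 mcg ÷ 105 mL = 9.52381 mcg/mL
Rate = 195 mcg/hr ÷ 9.52381 mcg/mL = 20.475 mL/hr
Duration = 105 mL ÷ 20.475 mL/hr = 5.128205 hr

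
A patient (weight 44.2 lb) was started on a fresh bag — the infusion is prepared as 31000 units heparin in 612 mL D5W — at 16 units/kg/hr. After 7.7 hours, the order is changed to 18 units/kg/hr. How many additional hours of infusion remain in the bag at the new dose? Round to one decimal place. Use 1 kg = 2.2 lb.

Initial rate:
Weight = 44.2 lb ÷ 2.2 lb/kg = 20.09091 kg
Dose = 16 units/kg/hr × 20.09091 kg = 321.4545 units/hr
Concentration = 31000 units ÷ 612 mL = 50.65359 units/mL
Rate = 321.4545 units/hr ÷ 50.65359 units/mL = 6.346135 mL/hr
Volume infused so far = 6.346135 mL/hr × 7.7 hr = 48.86524 mL
Volume remaining = 612 − 48.86524 = 563.1348 mL
New rate:
Dose = 18 units/kg/hr × 20.09091 kg = 361.6364 units/hr
Rate = 361.6364 units/hr ÷ 50.65359 units/mL = 7.139402 mL/hr
Time remaining = 563.1348 mL ÷ 7.139402 mL/hr = 78.87702 hr

78.9 hours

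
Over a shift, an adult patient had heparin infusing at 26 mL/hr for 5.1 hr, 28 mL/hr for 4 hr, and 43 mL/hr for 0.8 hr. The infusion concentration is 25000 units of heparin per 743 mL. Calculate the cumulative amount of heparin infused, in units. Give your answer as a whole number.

9388 units

Concentration = 25000 units ÷ 743 mL = 33.64738 units/mL
Stage 1: 26 mL/hr × 5.1 hr = 132.6 mL → 132.6 mL × 33.64738 units/mL = 4461.642 units
Stage 2: 28 mL/hr × 4 hr = 112 mL → 112 mL × 33.64738 units/mL = 3768.506 units
Stage 3: 43 mL/hr × 0.8 hr = 34.4 mL → 34.4 mL × 33.64738 units/mL = 1157.47 units
Total = 4461.642 + 3768.506 + 1157.47 = 9387.618 units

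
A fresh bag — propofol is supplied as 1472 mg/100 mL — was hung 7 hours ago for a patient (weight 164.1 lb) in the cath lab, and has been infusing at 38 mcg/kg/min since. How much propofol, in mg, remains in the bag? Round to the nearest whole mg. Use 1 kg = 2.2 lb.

Weight = 164.1 lb ÷ 2.2 lb/kg = 74.59091 kg
Dose = 38 mcg/kg/min × 74.59091 kg = 2834.455 mcg/min
2834.455 mcg/min × 60 min/hr = 170067.3 mcg/hr
Concentration = 1472 mg ÷ 100 mL = 14.72 mg/mL = 14720 mcg/mL
Rate = 170067.3 mcg/hr ÷ 14720 mcg/mL = 11.55348 mL/hr
Volume infused = 11.55348 mL/hr × 7 hr = 80.87438 mL
Volume remaining = 100 − 80.87438 = 19.12562 mL
Drug remaining = 19.12562 mL × 14720 mcg/mL = 281529.1 mcg = 281.5291 mg

282 mg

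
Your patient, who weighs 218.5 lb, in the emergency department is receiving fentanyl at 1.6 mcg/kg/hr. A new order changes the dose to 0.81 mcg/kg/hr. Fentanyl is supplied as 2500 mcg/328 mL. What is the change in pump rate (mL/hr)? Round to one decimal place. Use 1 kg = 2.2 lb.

At the current dose:
Weight = 218.5 lb ÷ 2.2 lb/kg = 99.31818 kg
Dose = 1.6 mcg/kg/hr × 99.31818 kg = 158.9091 mcg/hr
Concentration = 2500 mcg ÷ 328 mL = 7.621951 mcg/mL
Rate = 158.9091 mcg/hr ÷ 7.621951 mcg/mL = 20.84887 mL/hr
At the new dose:
Dose = 0.81 mcg/kg/hr × 99.31818 kg = 80.44773 mcg/hr
Rate = 80.44773 mcg/hr ÷ 7.621951 mcg/mL = 10.55474 mL/hr
Change = 10.55474 − 20.84887 = -10.29413 mL/hr → 10.29413 mL/hr decrease

10.3 mL/hr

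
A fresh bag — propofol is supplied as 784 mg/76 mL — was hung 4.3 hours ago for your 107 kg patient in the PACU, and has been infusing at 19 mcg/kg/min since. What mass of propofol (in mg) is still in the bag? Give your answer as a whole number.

Dose = 19 mcg/kg/min × 107 kg = 2033 mcg/min
2033 mcg/min × 60 min/hr = 121980 mcg/hr
Concentration = 784 mg ÷ 76 mL = 10.31579 mg/mL = 10315.79 mcg/mL
Rate = 121980 mcg/hr ÷ 10315.79 mcg/mL = 11.82459 mL/hr
Volume infused = 11.82459 mL/hr × 4.3 hr = 50.84574 mL
Volume remaining = 76 − 50.84574 = 25.15426 mL
Drug remaining = 25.15426 mL × 10315.79 mcg/mL = 259486 mcg = 259.486 mg

259 mg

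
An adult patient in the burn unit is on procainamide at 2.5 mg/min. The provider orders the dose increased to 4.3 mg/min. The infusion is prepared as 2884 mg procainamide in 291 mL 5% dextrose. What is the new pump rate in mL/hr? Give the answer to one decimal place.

26.0 mL/hr

4.3 mg/min × 60 min/hr = 258 mg/hr
Concentration = 2884 mg ÷ 291 mL = 9.910653 mg/mL
Rate = 258 mg/hr ÷ 9.910653 mg/mL = 26.03259 mL/hr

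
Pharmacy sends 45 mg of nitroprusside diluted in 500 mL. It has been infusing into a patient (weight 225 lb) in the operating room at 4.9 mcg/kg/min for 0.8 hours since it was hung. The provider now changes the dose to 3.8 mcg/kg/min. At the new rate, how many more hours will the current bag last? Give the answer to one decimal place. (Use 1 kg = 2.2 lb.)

Initial rate:
Weight = 225 lb ÷ 2.2 lb/kg = 102.2727 kg
Dose = 4.9 mcg/kg/min × 102.2727 kg = 501.1364 mcg/min
501.1364 mcg/min × 60 min/hr = 30068.18 mcg/hr
Concentration = 45 mg ÷ 500 mL = 0.09 mg/mL = 90 mcg/mL
Rate = 30068.18 mcg/hr ÷ 90 mcg/mL = 334.0909 mL/hr
Volume infused so far = 334.0909 mL/hr × 0.8 hr = 267.2727 mL
Volume remaining = 500 − 267.2727 = 232.7273 mL
New rate:
Dose = 3.8 mcg/kg/min × 102.2727 kg = 388.6364 mcg/min
388.6364 mcg/min × 60 min/hr = 23318.18 mcg/hr
Rate = 23318.18 mcg/hr ÷ 90 mcg/mL = 259.0909 mL/hr
Time remaining = 232.7273 mL ÷ 259.0909 mL/hr = 0.8982456 hr

0.9 hours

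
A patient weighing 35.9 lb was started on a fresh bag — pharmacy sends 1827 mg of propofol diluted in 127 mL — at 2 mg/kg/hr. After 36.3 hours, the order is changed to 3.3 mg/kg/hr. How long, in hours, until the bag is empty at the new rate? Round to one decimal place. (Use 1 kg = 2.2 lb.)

Initial rate:
Weight = 35.9 lb ÷ 2.2 lb/kg = 16.31818 kg
Dose = 2 mg/kg/hr × 16.31818 kg = 32.63636 mg/hr
Concentration = 1827 mg ÷ 127 mL = 14.38583 mg/mL
Rate = 32.63636 mg/hr ÷ 14.38583 mg/mL = 2.268647 mL/hr
Volume infused so far = 2.268647 mL/hr × 36.3 hr = 82.35189 mL
Volume remaining = 127 − 82.35189 = 44.64811 mL
New rate:
Dose = 3.3 mg/kg/hr × 16.31818 kg = 53.85 mg/hr
Rate = 53.85 mg/hr ÷ 14.38583 mg/mL = 3.743268 mL/hr
Time remaining = 44.64811 mL ÷ 3.743268 mL/hr = 11.92758 hr

11.9 hours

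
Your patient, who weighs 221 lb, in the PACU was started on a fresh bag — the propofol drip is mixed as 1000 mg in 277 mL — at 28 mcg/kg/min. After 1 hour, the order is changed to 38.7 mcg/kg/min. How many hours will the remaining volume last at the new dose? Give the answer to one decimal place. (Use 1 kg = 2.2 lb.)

Initial rate:
Weight = 221 lb ÷ 2.2 lb/kg = 100.4545 kg
Dose = 28 mcg/kg/min × 100.4545 kg = 2812.727 mcg/min
2812.727 mcg/min × 60 min/hr = 168763.6 mcg/hr
Concentration = 1000 mg ÷ 277 mL = 3.610108 mg/mL = 3610.108 mcg/mL
Rate = 168763.6 mcg/hr ÷ 3610.108 mcg/mL = 46.74753 mL/hr
Volume infused so far = 46.74753 mL/hr × 1 hr = 46.74753 mL
Volume remaining = 277 − 46.74753 = 230.2525 mL
New rate:
Dose = 38.7 mcg/kg/min × 100.4545 kg = 3887.591 mcg/min
3887.591 mcg/min × 60 min/hr = 233255.5 mcg/hr
Rate = 233255.5 mcg/hr ÷ 3610.108 mcg/mL = 64.61176 mL/hr
Time remaining = 230.2525 mL ÷ 64.61176 mL/hr = 3.563631 hr

3.6 hours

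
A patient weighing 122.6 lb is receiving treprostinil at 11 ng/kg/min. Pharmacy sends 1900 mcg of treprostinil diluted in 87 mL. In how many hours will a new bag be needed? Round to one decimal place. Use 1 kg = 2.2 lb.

51.7 hours

Weight = 122.6 lb ÷ 2.2 lb/kg = 55.72727 kg
Dose = 11 ng/kg/min × 55.72727 kg = 613 ng/min
613 ng/min × 60 min/hr = 36780 ng/hr
Concentration = 1900 mcg ÷ 87 mL = 21.83908 mcg/mL = 21839.08 ng/mL
Rate = 36780 ng/hr ÷ 21839.08 ng/mL = 1.684137 mL/hr
Duration = 87 mL ÷ 1.684137 mL/hr = 51.65851 hr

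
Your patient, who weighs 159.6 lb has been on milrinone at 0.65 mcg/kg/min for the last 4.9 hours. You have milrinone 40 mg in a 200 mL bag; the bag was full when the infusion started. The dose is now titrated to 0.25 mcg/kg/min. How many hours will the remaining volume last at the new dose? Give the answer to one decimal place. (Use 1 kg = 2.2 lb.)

Initial rate:
Weight = 159.6 lb ÷ 2.2 lb/kg = 72.54545 kg
Dose = 0.65 mcg/kg/min × 72.54545 kg = 47.15455 mcg/min
47.15455 mcg/min × 60 min/hr = 2829.273 mcg/hr
Concentration = 40 mg ÷ 200 mL = 0.2 mg/mL = 200 mcg/mL
Rate = 2829.273 mcg/hr ÷ 200 mcg/mL = 14.14636 mL/hr
Volume infused so far = 14.14636 mL/hr × 4.9 hr = 69.31718 mL
Volume remaining = 200 − 69.31718 = 130.6828 mL
New rate:
Dose = 0.25 mcg/kg/min × 72.54545 kg = 18.13636 mcg/min
18.13636 mcg/min × 60 min/hr = 1088.182 mcg/hr
Rate = 1088.182 mcg/hr ÷ 200 mcg/mL = 5.440909 mL/hr
Time remaining = 130.6828 mL ÷ 5.440909 mL/hr = 24.01856 hr

24.0 hours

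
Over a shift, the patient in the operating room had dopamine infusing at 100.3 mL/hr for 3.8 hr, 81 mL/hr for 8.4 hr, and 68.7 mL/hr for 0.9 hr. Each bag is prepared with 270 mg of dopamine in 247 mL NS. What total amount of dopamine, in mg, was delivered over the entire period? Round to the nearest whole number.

1228 mg

Concentration = 270 mg ÷ 247 mL = 1.093117 mg/mL
Stage 1: 100.3 mL/hr × 3.8 hr = 381.14 mL → 381.14 mL × 1.093117 mg/mL = 416.6308 mg
Stage 2: 81 mL/hr × 8.4 hr = 680.4 mL → 680.4 mL × 1.093117 mg/mL = 743.7571 mg
Stage 3: 68.7 mL/hr × 0.9 hr = 61.83 mL → 61.83 mL × 1.093117 mg/mL = 67.58745 mg
Total = 416.6308 + 743.7571 + 67.58745 = 1227.975 mg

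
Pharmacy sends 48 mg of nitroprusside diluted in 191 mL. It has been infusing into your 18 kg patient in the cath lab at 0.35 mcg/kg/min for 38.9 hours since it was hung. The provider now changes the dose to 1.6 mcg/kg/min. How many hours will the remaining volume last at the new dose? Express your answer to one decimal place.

Initial rate:
Dose = 0.35 mcg/kg/min × 18 kg = 6.3 mcg/min
6.3 mcg/min × 60 min/hr = 378 mcg/hr
Concentration = 48 mg ÷ 191 mL = 0.2513089 mg/mL = 251.3089 mcg/mL
Rate = 378 mcg/hr ÷ 251.3089 mcg/mL = 1.504125 mL/hr
Volume infused so far = 1.504125 mL/hr × 38.9 hr = 58.51046 mL
Volume remaining = 191 − 58.51046 = 132.4895 mL
New rate:
Dose = 1.6 mcg/kg/min × 18 kg = 28.8 mcg/min
28.8 mcg/min × 60 min/hr = 1728 mcg/hr
Rate = 1728 mcg/hr ÷ 251.3089 mcg/mL = 6.876 mL/hr
Time remaining = 132.4895 mL ÷ 6.876 mL/hr = 19.2684 hr

19.3 hours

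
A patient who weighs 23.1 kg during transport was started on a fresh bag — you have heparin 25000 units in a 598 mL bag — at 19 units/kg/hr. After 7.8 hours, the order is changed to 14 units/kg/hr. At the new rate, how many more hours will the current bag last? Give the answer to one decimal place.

Initial rate:
Dose = 19 units/kg/hr × 23.1 kg = 438.9 units/hr
Concentration = 25000 units ÷ 598 mL = 41.80602 units/mL
Rate = 438.9 units/hr ÷ 41.80602 units/mL = 10.49849 mL/hr
Volume infused so far = 10.49849 mL/hr × 7.8 hr = 81.88821 mL
Volume remaining = 598 − 81.88821 = 516.1118 mL
New rate:
Dose = 14 units/kg/hr × 23.1 kg = 323.4 units/hr
Rate = 323.4 units/hr ÷ 41.80602 units/mL = 7.735728 mL/hr
Time remaining = 516.1118 mL ÷ 7.735728 mL/hr = 66.71793 hr

66.7 hours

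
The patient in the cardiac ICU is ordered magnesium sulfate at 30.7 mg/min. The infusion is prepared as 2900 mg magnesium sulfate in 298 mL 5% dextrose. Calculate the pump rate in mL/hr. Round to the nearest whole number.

30.7 mg/min × 60 min/hr = 1842 mg/hr
Concentration = 2900 mg ÷ 298 mL = 9.731544 mg/mL
Rate = 1842 mg/hr ÷ 9.731544 mg/mL = 189.2814 mL/hr

189 mL/hr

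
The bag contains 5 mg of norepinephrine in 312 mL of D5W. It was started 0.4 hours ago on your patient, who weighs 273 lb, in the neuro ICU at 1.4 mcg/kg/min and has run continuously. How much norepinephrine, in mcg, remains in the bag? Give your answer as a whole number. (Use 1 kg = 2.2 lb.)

831 mcg

Weight = 273 lb ÷ 2.2 lb/kg = 124.0909 kg
Dose = 1.4 mcg/kg/min × 124.0909 kg = 173.7273 mcg/min
173.7273 mcg/min × 60 min/hr = 10423.64 mcg/hr
Concentration = 5 mg ÷ 312 mL = 0.01602564 mg/mL = 16.02564 mcg/mL
Rate = 10423.64 mcg/hr ÷ 16.02564 mcg/mL = 650.4349 mL/hr
Volume infused = 650.4349 mL/hr × 0.4 hr = 260.174 mL
Volume remaining = 312 − 260.174 = 51.82604 mL
Drug remaining = 51.82604 mL × 16.02564 mcg/mL = 830.5455 mcg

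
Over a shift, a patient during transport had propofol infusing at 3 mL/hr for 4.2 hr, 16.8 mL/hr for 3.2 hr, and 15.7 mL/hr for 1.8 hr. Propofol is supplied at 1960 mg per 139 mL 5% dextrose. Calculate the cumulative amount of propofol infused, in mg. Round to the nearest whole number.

1334 mg

Concentration = 1960 mg ÷ 139 mL = 14.10072 mg/mL
Stage 1: 3 mL/hr × 4.2 hr = 12.6 mL → 12.6 mL × 14.10072 mg/mL = 177.6691 mg
Stage 2: 16.8 mL/hr × 3.2 hr = 53.76 mL → 53.76 mL × 14.10072 mg/mL = 758.0547 mg
Stage 3: 15.7 mL/hr × 1.8 hr = 28.26 mL → 28.26 mL × 14.10072 mg/mL = 398.4863 mg
Total = 177.6691 + 758.0547 + 398.4863 = 1334.21 mg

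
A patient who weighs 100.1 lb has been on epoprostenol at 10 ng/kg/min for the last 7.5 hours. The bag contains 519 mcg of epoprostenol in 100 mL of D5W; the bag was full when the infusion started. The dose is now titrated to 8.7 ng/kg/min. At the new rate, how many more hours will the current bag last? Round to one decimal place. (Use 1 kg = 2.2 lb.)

13.2 hours

Initial rate:
Weight = 100.1 lb ÷ 2.2 lb/kg = 45.5 kg
Dose = 10 ng/kg/min × 45.5 kg = 455 ng/min
455 ng/min × 60 min/hr = 27300 ng/hr
Concentration = 519 mcg ÷ 100 mL = 5.19 mcg/mL = 5190 ng/mL
Rate = 27300 ng/hr ÷ 5190 ng/mL = 5.260116 mL/hr
Volume infused so far = 5.260116 mL/hr × 7.5 hr = 39.45087 mL
Volume remaining = 100 − 39.45087 = 60.54913 mL
New rate:
Dose = 8.7 ng/kg/min × 45.5 kg = 395.85 ng/min
395.85 ng/min × 60 min/hr = 23751 ng/hr
Rate = 23751 ng/hr ÷ 5190 ng/mL = 4.576301 mL/hr
Time remaining = 60.54913 mL ÷ 4.576301 mL/hr = 13.23102 hr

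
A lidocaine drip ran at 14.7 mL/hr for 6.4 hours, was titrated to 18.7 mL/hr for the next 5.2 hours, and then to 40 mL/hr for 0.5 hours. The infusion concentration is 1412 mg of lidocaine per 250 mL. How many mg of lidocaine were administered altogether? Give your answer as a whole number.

Concentration = 1412 mg ÷ 250 mL = 5.648 mg/mL
Stage 1: 14.7 mL/hr × 6.4 hr = 94.08 mL → 94.08 mL × 5.648 mg/mL = 531.3638 mg
Stage 2: 18.7 mL/hr × 5.2 hr = 97.24 mL → 97.24 mL × 5.648 mg/mL = 549.2115 mg
Stage 3: 40 mL/hr × 0.5 hr = 20 mL → 20 mL × 5.648 mg/mL = 112.96 mg
Total = 531.3638 + 549.2115 + 112.96 = 1193.535 mg

1194 mg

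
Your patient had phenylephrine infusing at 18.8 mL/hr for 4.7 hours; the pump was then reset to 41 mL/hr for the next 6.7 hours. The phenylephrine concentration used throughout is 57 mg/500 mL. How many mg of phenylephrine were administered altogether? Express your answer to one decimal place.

Concentration = 57 mg ÷ 500 mL = 0.114 mg/mL
Stage 1: 18.8 mL/hr × 4.7 hr = 88.36 mL → 88.36 mL × 0.114 mg/mL = 10.07304 mg
Stage 2: 41 mL/hr × 6.7 hr = 274.7 mL → 274.7 mL × 0.114 mg/mL = 31.3158 mg
Total = 10.07304 + 31.3158 = 41.38884 mg

41.4 mg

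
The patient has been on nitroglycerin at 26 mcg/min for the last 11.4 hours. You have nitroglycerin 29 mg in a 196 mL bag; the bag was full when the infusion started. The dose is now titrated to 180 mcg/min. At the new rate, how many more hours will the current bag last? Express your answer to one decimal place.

Initial rate:
26 mcg/min × 60 min/hr = 1560 mcg/hr
Concentration = 29 mg ÷ 196 mL = 0.1479592 mg/mL = 147.9592 mcg/mL
Rate = 1560 mcg/hr ÷ 147.9592 mcg/mL = 10.54345 mL/hr
Volume infused so far = 10.54345 mL/hr × 11.4 hr = 120.1953 mL
Volume remaining = 196 − 120.1953 = 75.80469 mL
New rate:
180 mcg/min × 60 min/hr = 10800 mcg/hr
Rate = 10800 mcg/hr ÷ 147.9592 mcg/mL = 72.9931 mL/hr
Time remaining = 75.80469 mL ÷ 72.9931 mL/hr = 1.038519 hr

1.0 hours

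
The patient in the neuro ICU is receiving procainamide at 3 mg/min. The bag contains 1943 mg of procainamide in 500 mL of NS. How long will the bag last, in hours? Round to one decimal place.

3 mg/min × 60 min/hr = 180 mg/hr
Concentration = 1943 mg ÷ 500 mL = 3.886 mg/mL
Rate = 180 mg/hr ÷ 3.886 mg/mL = 46.32012 mL/hr
Duration = 500 mL ÷ 46.32012 mL/hr = 10.79444 hr

10.8 hours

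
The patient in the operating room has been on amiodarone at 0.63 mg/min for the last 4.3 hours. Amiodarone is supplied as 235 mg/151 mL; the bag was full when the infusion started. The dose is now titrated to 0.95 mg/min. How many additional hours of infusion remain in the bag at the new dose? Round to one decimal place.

Initial rate:
0.63 mg/min × 60 min/hr = 37.8 mg/hr
Concentration = 235 mg ÷ 151 mL = 1.556291 mg/mL
Rate = 37.8 mg/hr ÷ 1.556291 mg/mL = 24.28851 mL/hr
Volume infused so far = 24.28851 mL/hr × 4.3 hr = 104.4406 mL
Volume remaining = 151 − 104.4406 = 46.5594 mL
New rate:
0.95 mg/min × 60 min/hr = 57 mg/hr
Rate = 57 mg/hr ÷ 1.556291 mg/mL = 36.62553 mL/hr
Time remaining = 46.5594 mL ÷ 36.62553 mL/hr = 1.271228 hr

1.3 hours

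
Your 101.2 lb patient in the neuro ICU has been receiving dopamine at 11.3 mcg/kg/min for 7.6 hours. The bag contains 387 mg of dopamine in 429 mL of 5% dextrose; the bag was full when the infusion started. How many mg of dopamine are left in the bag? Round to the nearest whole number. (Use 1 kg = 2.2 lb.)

Weight = 101.2 lb ÷ 2.2 lb/kg = 46 kg
Dose = 11.3 mcg/kg/min × 46 kg = 519.8 mcg/min
519.8 mcg/min × 60 min/hr = 31188 mcg/hr
Concentration = 387 mg ÷ 429 mL = 0.9020979 mg/mL = 902.0979 mcg/mL
Rate = 31188 mcg/hr ÷ 902.0979 mcg/mL = 34.57274 mL/hr
Volume infused = 34.57274 mL/hr × 7.6 hr = 262.7529 mL
Volume remaining = 429 − 262.7529 = 166.2471 mL
Drug remaining = 166.2471 mL × 902.0979 mcg/mL = 149971.2 mcg = 149.9712 mg

150 mg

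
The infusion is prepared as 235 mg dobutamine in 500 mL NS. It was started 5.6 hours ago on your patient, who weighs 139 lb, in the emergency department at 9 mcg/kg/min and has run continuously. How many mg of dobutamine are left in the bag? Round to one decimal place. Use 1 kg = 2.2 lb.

Weight = 139 lb ÷ 2.2 lb/kg = 63.18182 kg
Dose = 9 mcg/kg/min × 63.18182 kg = 568.6364 mcg/min
568.6364 mcg/min × 60 min/hr = 34118.18 mcg/hr
Concentration = 235 mg ÷ 500 mL = 0.47 mg/mL = 470 mcg/mL
Rate = 34118.18 mcg/hr ÷ 470 mcg/mL = 72.59188 mL/hr
Volume infused = 72.59188 mL/hr × 5.6 hr = 406.5145 mL
Volume remaining = 500 − 406.5145 = 93.48549 mL
Drug remaining = 93.48549 mL × 470 mcg/mL = 43938.18 mcg = 43.93818 mg

43.9 mg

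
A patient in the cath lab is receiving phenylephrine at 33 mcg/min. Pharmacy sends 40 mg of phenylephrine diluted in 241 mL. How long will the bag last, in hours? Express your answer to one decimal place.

20.2 hours

33 mcg/min × 60 min/hr = 1980 mcg/hr
Concentration = 40 mg ÷ 241 mL = 0.1659751 mg/mL = 165.9751 mcg/mL
Rate = 1980 mcg/hr ÷ 165.9751 mcg/mL = 11.9295 mL/hr
Duration = 241 mL ÷ 11.9295 mL/hr = 20.20202 hr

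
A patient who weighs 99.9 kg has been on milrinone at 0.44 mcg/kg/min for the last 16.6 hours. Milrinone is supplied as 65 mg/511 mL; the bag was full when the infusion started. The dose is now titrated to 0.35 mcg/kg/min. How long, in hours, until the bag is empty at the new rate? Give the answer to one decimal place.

Initial rate:
Dose = 0.44 mcg/kg/min × 99.9 kg = 43.956 mcg/min
43.956 mcg/min × 60 min/hr = 2637.36 mcg/hr
Concentration = 65 mg ÷ 511 mL = 0.1272016 mg/mL = 127.2016 mcg/mL
Rate = 2637.36 mcg/hr ÷ 127.2016 mcg/mL = 20.73371 mL/hr
Volume infused so far = 20.73371 mL/hr × 16.6 hr = 344.1795 mL
Volume remaining = 511 − 344.1795 = 166.8205 mL
New rate:
Dose = 0.35 mcg/kg/min × 99.9 kg = 34.965 mcg/min
34.965 mcg/min × 60 min/hr = 2097.9 mcg/hr
Rate = 2097.9 mcg/hr ÷ 127.2016 mcg/mL = 16.49272 mL/hr
Time remaining = 166.8205 mL ÷ 16.49272 mL/hr = 10.11479 hr

10.1 hours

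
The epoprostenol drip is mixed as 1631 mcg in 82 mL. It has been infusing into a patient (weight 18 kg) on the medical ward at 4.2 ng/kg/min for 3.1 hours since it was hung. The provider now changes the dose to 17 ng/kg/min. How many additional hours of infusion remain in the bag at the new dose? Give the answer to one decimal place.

Initial rate:
Dose = 4.2 ng/kg/min × 18 kg = 75.6 ng/min
75.6 ng/min × 60 min/hr = 4536 ng/hr
Concentration = 1631 mcg ÷ 82 mL = 19.89024 mcg/mL = 19890.24 ng/mL
Rate = 4536 ng/hr ÷ 19890.24 ng/mL = 0.2280515 mL/hr
Volume infused so far = 0.2280515 mL/hr × 3.1 hr = 0.7069597 mL
Volume remaining = 82 − 0.7069597 = 81.29304 mL
New rate:
Dose = 17 ng/kg/min × 18 kg = 306 ng/min
306 ng/min × 60 min/hr = 18360 ng/hr
Rate = 18360 ng/hr ÷ 19890.24 ng/mL = 0.9230656 mL/hr
Time remaining = 81.29304 mL ÷ 0.9230656 mL/hr = 88.06854 hr

88.1 hours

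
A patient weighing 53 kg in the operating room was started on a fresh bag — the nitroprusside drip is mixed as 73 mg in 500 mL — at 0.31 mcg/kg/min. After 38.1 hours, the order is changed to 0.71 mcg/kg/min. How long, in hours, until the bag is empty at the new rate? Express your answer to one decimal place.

Initial rate:
Dose = 0.31 mcg/kg/min × 53 kg = 16.43 mcg/min
16.43 mcg/min × 60 min/hr = 985.8 mcg/hr
Concentration = 73 mg ÷ 500 mL = 0.146 mg/mL = 146 mcg/mL
Rate = 985.8 mcg/hr ÷ 146 mcg/mL = 6.752055 mL/hr
Volume infused so far = 6.752055 mL/hr × 38.1 hr = 257.2533 mL
Volume remaining = 500 − 257.2533 = 242.7467 mL
New rate:
Dose = 0.71 mcg/kg/min × 53 kg = 37.63 mcg/min
37.63 mcg/min × 60 min/hr = 2257.8 mcg/hr
Rate = 2257.8 mcg/hr ÷ 146 mcg/mL = 15.46438 mL/hr
Time remaining = 242.7467 mL ÷ 15.46438 mL/hr = 15.69715 hr

15.7 hours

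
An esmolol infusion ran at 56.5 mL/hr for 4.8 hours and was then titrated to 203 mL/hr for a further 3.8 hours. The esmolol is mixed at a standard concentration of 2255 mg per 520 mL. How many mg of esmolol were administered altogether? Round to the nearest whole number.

Concentration = 2255 mg ÷ 520 mL = 4.336538 mg/mL
Stage 1: 56.5 mL/hr × 4.8 hr = 271.2 mL → 271.2 mL × 4.336538 mg/mL = 1176.069 mg
Stage 2: 203 mL/hr × 3.8 hr = 771.4 mL → 771.4 mL × 4.336538 mg/mL = 3345.206 mg
Total = 1176.069 + 3345.206 = 4521.275 mg

4521 mg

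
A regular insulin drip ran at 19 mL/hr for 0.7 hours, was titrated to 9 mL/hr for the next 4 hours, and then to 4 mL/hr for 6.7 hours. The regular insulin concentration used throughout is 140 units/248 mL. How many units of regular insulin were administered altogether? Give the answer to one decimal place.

43.0 units

Concentration = 140 units ÷ 248 mL = 0.5645161 units/mL
Stage 1: 19 mL/hr × 0.7 hr = 13.3 mL → 13.3 mL × 0.5645161 units/mL = 7.508065 units
Stage 2: 9 mL/hr × 4 hr = 36 mL → 36 mL × 0.5645161 units/mL = 20.32258 units
Stage 3: 4 mL/hr × 6.7 hr = 26.8 mL → 26.8 mL × 0.5645161 units/mL = 15.12903 units
Total = 7.508065 + 20.32258 + 15.12903 = 42.95968 units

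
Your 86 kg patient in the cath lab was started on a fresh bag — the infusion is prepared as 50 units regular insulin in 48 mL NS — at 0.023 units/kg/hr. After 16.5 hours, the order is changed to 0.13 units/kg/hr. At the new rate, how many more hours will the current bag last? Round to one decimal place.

Initial rate:
Dose = 0.023 units/kg/hr × 86 kg = 1.978 units/hr
Concentration = 50 units ÷ 48 mL = 1.041667 units/mL
Rate = 1.978 units/hr ÷ 1.041667 units/mL = 1.89888 mL/hr
Volume infused so far = 1.89888 mL/hr × 16.5 hr = 31.33152 mL
Volume remaining = 48 − 31.33152 = 16.66848 mL
New rate:
Dose = 0.13 units/kg/hr × 86 kg = 11.18 units/hr
Rate = 11.18 units/hr ÷ 1.041667 units/mL = 10.7328 mL/hr
Time remaining = 16.66848 mL ÷ 10.7328 mL/hr = 1.553041 hr

1.6 hours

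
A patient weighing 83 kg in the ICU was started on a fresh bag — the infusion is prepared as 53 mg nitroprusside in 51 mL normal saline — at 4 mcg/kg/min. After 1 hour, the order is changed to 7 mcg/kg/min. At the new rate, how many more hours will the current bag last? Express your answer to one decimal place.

Initial rate:
Dose = 4 mcg/kg/min × 83 kg = 332 mcg/min
332 mcg/min × 60 min/hr = 19920 mcg/hr
Concentration = 53 mg ÷ 51 mL = 1.039216 mg/mL = 1039.216 mcg/mL
Rate = 19920 mcg/hr ÷ 1039.216 mcg/mL = 19.1683 mL/hr
Volume infused so far = 19.1683 mL/hr × 1 hr = 19.1683 mL
Volume remaining = 51 − 19.1683 = 31.8317 mL
New rate:
Dose = 7 mcg/kg/min × 83 kg = 581 mcg/min
581 mcg/min × 60 min/hr = 34860 mcg/hr
Rate = 34860 mcg/hr ÷ 1039.216 mcg/mL = 33.54453 mL/hr
Time remaining = 31.8317 mL ÷ 33.54453 mL/hr = 0.9489386 hr

0.9 hours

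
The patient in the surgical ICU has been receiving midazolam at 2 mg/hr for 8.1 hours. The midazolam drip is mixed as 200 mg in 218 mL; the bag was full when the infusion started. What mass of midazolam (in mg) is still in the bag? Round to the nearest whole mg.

184 mg

Concentration = 200 mg ÷ 218 mL = 0.9174312 mg/mL
Rate = 2 mg/hr ÷ 0.9174312 mg/mL = 2.18 mL/hr
Volume infused = 2.18 mL/hr × 8.1 hr = 17.658 mL
Volume remaining = 218 − 17.658 = 200.342 mL
Drug remaining = 200.342 mL × 0.9174312 mg/mL = 183.8 mg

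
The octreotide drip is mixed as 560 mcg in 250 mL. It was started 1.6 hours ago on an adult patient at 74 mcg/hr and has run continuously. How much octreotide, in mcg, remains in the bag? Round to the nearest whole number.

Concentration = 560 mcg ÷ 250 mL = 2.24 mcg/mL
Rate = 74 mcg/hr ÷ 2.24 mcg/mL = 33.03571 mL/hr
Volume infused = 33.03571 mL/hr × 1.6 hr = 52.85714 mL
Volume remaining = 250 − 52.85714 = 197.1429 mL
Drug remaining = 197.1429 mL × 2.24 mcg/mL = 441.6 mcg

442 mcg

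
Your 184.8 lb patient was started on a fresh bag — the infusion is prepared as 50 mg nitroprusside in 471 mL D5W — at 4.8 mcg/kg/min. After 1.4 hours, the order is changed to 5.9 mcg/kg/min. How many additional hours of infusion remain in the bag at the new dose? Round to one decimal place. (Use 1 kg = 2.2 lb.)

0.5 hours

Initial rate:
Weight = 184.8 lb ÷ 2.2 lb/kg = 84 kg
Dose = 4.8 mcg/kg/min × 84 kg = 403.2 mcg/min
403.2 mcg/min × 60 min/hr = 24192 mcg/hr
Concentration = 50 mg ÷ 471 mL = 0.1061571 mg/mL = 106.1571 mcg/mL
Rate = 24192 mcg/hr ÷ 106.1571 mcg/mL = 227.8886 mL/hr
Volume infused so far = 227.8886 mL/hr × 1.4 hr = 319.0441 mL
Volume remaining = 471 − 319.0441 = 151.9559 mL
New rate:
Dose = 5.9 mcg/kg/min × 84 kg = 495.6 mcg/min
495.6 mcg/min × 60 min/hr = 29736 mcg/hr
Rate = 29736 mcg/hr ÷ 106.1571 mcg/mL = 280.1131 mL/hr
Time remaining = 151.9559 mL ÷ 280.1131 mL/hr = 0.5424805 hr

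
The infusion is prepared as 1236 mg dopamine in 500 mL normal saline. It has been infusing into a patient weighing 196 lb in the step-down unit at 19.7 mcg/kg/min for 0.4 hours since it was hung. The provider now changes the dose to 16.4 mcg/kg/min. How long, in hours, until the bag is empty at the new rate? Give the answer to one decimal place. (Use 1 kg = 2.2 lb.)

Initial rate:
Weight = 196 lb ÷ 2.2 lb/kg = 89.09091 kg
Dose = 19.7 mcg/kg/min × 89.09091 kg = 1755.091 mcg/min
1755.091 mcg/min × 60 min/hr = 105305.5 mcg/hr
Concentration = 1236 mg ÷ 500 mL = 2.472 mg/mL = 2472 mcg/mL
Rate = 105305.5 mcg/hr ÷ 2472 mcg/mL = 42.59929 mL/hr
Volume infused so far = 42.59929 mL/hr × 0.4 hr = 17.03972 mL
Volume remaining = 500 − 17.03972 = 482.9603 mL
New rate:
Dose = 16.4 mcg/kg/min × 89.09091 kg = 1461.091 mcg/min
1461.091 mcg/min × 60 min/hr = 87665.45 mcg/hr
Rate = 87665.45 mcg/hr ÷ 2472 mcg/mL = 35.46337 mL/hr
Time remaining = 482.9603 mL ÷ 35.46337 mL/hr = 13.61857 hr

13.6 hours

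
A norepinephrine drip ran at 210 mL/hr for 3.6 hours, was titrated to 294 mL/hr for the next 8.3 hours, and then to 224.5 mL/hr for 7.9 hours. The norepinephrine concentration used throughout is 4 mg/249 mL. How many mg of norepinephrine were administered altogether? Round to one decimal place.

Concentration = 4 mg ÷ 249 mL = 0.01606426 mg/mL
Stage 1: 210 mL/hr × 3.6 hr = 756 mL → 756 mL × 0.01606426 mg/mL = 12.14458 mg
Stage 2: 294 mL/hr × 8.3 hr = 2440.2 mL → 2440.2 mL × 0.01606426 mg/mL = 39.2 mg
Stage 3: 224.5 mL/hr × 7.9 hr = 1773.55 mL → 1773.55 mL × 0.01606426 mg/mL = 28.49076 mg
Total = 12.14458 + 39.2 + 28.49076 = 79.83534 mg

79.8 mg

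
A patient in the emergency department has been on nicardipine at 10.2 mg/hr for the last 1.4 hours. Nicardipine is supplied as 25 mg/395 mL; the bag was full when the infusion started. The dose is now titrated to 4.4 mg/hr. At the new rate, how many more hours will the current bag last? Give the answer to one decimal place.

Initial rate:
Concentration = 25 mg ÷ 395 mL = 0.06329114 mg/mL
Rate = 10.2 mg/hr ÷ 0.06329114 mg/mL = 161.16 mL/hr
Volume infused so far = 161.16 mL/hr × 1.4 hr = 225.624 mL
Volume remaining = 395 − 225.624 = 169.376 mL
New rate:
Rate = 4.4 mg/hr ÷ 0.06329114 mg/mL = 69.52 mL/hr
Time remaining = 169.376 mL ÷ 69.52 mL/hr = 2.436364 hr

2.4 hours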